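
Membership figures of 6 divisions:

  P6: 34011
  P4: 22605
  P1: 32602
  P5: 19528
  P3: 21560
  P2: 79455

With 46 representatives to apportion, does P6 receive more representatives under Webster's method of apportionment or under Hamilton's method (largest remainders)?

Webster: P6 7, P4 5, P1 7, P5 4, P3 5, P2 18.
Hamilton: P6 8, P4 5, P1 7, P5 4, P3 5, P2 17.
P6 gets 7 under Webster and 8 under Hamilton.

Hamilton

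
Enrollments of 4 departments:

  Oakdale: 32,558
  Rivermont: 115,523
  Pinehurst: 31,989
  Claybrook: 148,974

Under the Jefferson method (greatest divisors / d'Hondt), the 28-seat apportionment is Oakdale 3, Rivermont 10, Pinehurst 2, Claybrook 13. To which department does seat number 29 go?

Priority for the next seat is population ÷ (current seats + 1).
Priorities: Oakdale 8139.500, Rivermont 10502.091, Pinehurst 10663.000, Claybrook 10641.000.
Highest priority: Pinehurst.

Pinehurst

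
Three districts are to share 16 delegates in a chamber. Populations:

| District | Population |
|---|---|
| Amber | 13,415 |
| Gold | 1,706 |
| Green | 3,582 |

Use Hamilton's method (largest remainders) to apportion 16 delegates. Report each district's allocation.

Amber 12; Gold 1; Green 3

The standard divisor is 18703/16 ≈ 1168.938.
Standard quotas: Amber 11.4762, Gold 1.4594, Green 3.0643.
Lower quotas: Amber 11, Gold 1, Green 3 (sum 15, leaving 1 seat).
Remainders in descending order: Amber 0.4762, Gold 0.4594, Green 0.0643.
Largest remainder: Amber receives the extra seat.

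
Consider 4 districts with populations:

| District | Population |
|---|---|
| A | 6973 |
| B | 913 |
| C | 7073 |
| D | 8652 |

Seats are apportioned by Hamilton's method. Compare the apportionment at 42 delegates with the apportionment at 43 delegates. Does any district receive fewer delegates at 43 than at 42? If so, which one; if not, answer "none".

B

At 42 seats: A 12, B 2, C 13, D 15.
At 43 seats: A 13, B 1, C 13, D 16.
B drops from 2 to 1.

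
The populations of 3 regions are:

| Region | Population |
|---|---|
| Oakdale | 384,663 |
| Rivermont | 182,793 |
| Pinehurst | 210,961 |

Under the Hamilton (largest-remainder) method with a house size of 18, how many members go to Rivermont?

4

Total 778417; standard divisor 778417/18 ≈ 43245.389.
Standard quotas: Oakdale 8.8949, Rivermont 4.2269, Pinehurst 4.8782.
Lower quotas: Oakdale 8, Rivermont 4, Pinehurst 4 (sum 16, leaving 2 seats).
Remainders in descending order: Oakdale 0.8949, Pinehurst 0.8782, Rivermont 0.2269.
The surplus seats go to Oakdale, Pinehurst.
Rivermont receives 4.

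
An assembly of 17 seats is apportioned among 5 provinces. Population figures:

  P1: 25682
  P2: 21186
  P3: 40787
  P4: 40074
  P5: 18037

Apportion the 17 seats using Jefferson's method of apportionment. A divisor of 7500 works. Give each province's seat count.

With modified divisor 7500: modified quotas P1 3.424, P2 2.825, P3 5.438, P4 5.343, P5 2.405.
Rounding down: P1 3, P2 2, P3 5, P4 5, P5 2 (total 17).

P1: 3, P2: 2, P3: 5, P4: 5, P5: 2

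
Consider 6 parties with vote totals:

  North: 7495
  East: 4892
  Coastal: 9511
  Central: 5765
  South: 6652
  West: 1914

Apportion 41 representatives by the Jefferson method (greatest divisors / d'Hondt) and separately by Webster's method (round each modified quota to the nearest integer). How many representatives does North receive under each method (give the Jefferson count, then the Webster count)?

Jefferson: North 9, East 5, Coastal 11, Central 6, South 8, West 2.
Webster: North 8, East 6, Coastal 11, Central 6, South 8, West 2.
North gets 9 under Jefferson and 8 under Webster.

9 and 8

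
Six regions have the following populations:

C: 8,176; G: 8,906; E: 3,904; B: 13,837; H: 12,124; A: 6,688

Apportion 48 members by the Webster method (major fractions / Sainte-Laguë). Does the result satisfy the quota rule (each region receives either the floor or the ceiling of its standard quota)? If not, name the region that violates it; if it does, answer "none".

none

Standard quotas: C 7.317, G 7.970, E 3.494, B 12.383, H 10.850, A 5.985.
Webster allocation: C 7, G 8, E 4, B 12, H 11, A 6.
Every allocation lies between the lower and upper quota.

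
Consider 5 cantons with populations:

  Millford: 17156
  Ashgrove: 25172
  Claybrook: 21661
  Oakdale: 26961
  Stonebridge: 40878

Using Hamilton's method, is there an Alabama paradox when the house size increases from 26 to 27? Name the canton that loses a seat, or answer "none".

none

At 26 seats: Millford 4, Ashgrove 5, Claybrook 4, Oakdale 5, Stonebridge 8.
At 27 seats: Millford 4, Ashgrove 5, Claybrook 4, Oakdale 6, Stonebridge 8.
No canton's allocation decreased.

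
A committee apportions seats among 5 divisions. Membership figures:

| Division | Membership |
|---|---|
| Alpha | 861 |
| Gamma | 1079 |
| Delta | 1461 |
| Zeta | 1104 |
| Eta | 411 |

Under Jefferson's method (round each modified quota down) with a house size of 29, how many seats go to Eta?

2

Standard divisor 4916/29 ≈ 169.517; standard quotas: Alpha 5.079, Gamma 6.365, Delta 8.619, Zeta 6.513, Eta 2.425.
Rounding down gives 5, 6, 8, 6, 2 = 27 seats, so the divisor must be adjusted.
With modified divisor 156: modified quotas Alpha 5.519, Gamma 6.917, Delta 9.365, Zeta 7.077, Eta 2.635.
Rounding down: Alpha 5, Gamma 6, Delta 9, Zeta 7, Eta 2 (total 29).
Eta receives 2.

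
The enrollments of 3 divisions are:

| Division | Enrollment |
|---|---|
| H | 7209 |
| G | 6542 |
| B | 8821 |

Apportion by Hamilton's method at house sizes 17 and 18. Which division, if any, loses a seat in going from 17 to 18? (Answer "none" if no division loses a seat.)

none

At 17 seats: H 5, G 5, B 7.
At 18 seats: H 6, G 5, B 7.
No division's allocation decreased.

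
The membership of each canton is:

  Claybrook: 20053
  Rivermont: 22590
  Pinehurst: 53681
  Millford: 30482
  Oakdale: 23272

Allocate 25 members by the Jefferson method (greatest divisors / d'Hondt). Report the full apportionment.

Claybrook 3; Rivermont 4; Pinehurst 9; Millford 5; Oakdale 4

Standard divisor 150078/25 ≈ 6003.12; standard quotas: Claybrook 3.340, Rivermont 3.763, Pinehurst 8.942, Millford 5.078, Oakdale 3.877.
Rounding down gives 3, 3, 8, 5, 3 = 22 seats, so the divisor must be adjusted.
With modified divisor 5500: modified quotas Claybrook 3.646, Rivermont 4.107, Pinehurst 9.760, Millford 5.542, Oakdale 4.231.
Rounding down: Claybrook 3, Rivermont 4, Pinehurst 9, Millford 5, Oakdale 4 (total 25).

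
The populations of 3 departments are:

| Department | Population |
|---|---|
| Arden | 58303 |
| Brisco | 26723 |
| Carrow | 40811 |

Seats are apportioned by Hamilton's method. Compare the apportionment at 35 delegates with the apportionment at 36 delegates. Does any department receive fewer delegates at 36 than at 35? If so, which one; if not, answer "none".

At 35 seats: Arden 16, Brisco 8, Carrow 11.
At 36 seats: Arden 17, Brisco 7, Carrow 12.
Brisco drops from 8 to 7.

Brisco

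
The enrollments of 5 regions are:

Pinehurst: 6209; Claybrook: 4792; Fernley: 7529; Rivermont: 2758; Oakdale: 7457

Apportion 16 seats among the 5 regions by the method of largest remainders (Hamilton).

The standard divisor is 28745/16 ≈ 1796.562.
Standard quotas: Pinehurst 3.4560, Claybrook 2.6673, Fernley 4.1908, Rivermont 1.5352, Oakdale 4.1507.
Lower quotas: Pinehurst 3, Claybrook 2, Fernley 4, Rivermont 1, Oakdale 4 (sum 14, leaving 2 seats).
Remainders in descending order: Claybrook 0.6673, Rivermont 0.5352, Pinehurst 0.4560, Fernley 0.1908, Oakdale 0.1507.
The surplus seats go to Claybrook, Rivermont.

Pinehurst 3, Claybrook 3, Fernley 4, Rivermont 2, Oakdale 4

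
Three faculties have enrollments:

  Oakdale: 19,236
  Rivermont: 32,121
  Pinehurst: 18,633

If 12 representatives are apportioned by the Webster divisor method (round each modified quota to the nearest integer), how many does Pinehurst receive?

Standard divisor 69990/12 ≈ 5832.5; standard quotas: Oakdale 3.298, Rivermont 5.507, Pinehurst 3.195.
Rounding to the nearest integer gives Oakdale 3, Rivermont 6, Pinehurst 3 — total 12, matching the house size, so no adjustment is needed.
Pinehurst receives 3.

3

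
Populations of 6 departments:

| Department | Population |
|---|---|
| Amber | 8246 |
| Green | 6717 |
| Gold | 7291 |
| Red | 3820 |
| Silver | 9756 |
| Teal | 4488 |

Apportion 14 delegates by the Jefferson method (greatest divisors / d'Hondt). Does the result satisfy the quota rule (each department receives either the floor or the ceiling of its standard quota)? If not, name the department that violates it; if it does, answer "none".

Standard quotas: Amber 2.863, Green 2.332, Gold 2.532, Red 1.326, Silver 3.388, Teal 1.558.
Jefferson allocation: Amber 3, Green 2, Gold 3, Red 1, Silver 4, Teal 1.
Every allocation lies between the lower and upper quota.

none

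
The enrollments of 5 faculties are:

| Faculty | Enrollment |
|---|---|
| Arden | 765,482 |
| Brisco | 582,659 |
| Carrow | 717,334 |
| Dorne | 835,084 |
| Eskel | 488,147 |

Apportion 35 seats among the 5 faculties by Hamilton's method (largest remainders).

Standard divisor: 3388706 ÷ 35 ≈ 96820.171.
Standard quotas: Arden 7.9062, Brisco 6.0180, Carrow 7.4089, Dorne 8.6251, Eskel 5.0418.
Lower quotas: Arden 7, Brisco 6, Carrow 7, Dorne 8, Eskel 5 (sum 33, leaving 2 seats).
Remainders in descending order: Arden 0.9062, Dorne 0.6251, Carrow 0.4089, Eskel 0.0418, Brisco 0.0180.
The surplus seats go to Arden, Dorne.

Arden 8, Brisco 6, Carrow 7, Dorne 9, Eskel 5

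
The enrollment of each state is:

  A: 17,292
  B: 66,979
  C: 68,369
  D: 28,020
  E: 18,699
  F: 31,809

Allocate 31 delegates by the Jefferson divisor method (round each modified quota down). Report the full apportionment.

Standard divisor 231168/31 ≈ 7457.032; standard quotas: A 2.319, B 8.982, C 9.168, D 3.758, E 2.508, F 4.266.
Rounding down gives 2, 8, 9, 3, 2, 4 = 28 seats, so the divisor must be adjusted.
With modified divisor 6800: modified quotas A 2.543, B 9.850, C 10.054, D 4.121, E 2.750, F 4.678.
Rounding down: A 2, B 9, C 10, D 4, E 2, F 4 (total 31).

A=2; B=9; C=10; D=4; E=2; F=4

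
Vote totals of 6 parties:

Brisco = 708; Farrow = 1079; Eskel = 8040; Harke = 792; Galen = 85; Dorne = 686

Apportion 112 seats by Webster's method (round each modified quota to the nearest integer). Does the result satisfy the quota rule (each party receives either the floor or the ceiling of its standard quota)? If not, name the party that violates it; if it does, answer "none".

Eskel

Standard quotas: Brisco 6.962, Farrow 10.610, Eskel 79.059, Harke 7.788, Galen 0.836, Dorne 6.746.
Webster allocation: Brisco 7, Farrow 11, Eskel 78, Harke 8, Galen 1, Dorne 7.
Eskel has quota 79.059 (lower 79, upper 80) but receives 78 — outside the quota interval.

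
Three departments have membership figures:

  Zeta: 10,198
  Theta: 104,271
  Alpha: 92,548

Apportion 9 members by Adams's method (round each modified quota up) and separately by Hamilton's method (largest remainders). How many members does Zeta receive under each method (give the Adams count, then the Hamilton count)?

1 and 0

Adams: Zeta 1, Theta 4, Alpha 4.
Hamilton: Zeta 0, Theta 5, Alpha 4.
Zeta gets 1 under Adams and 0 under Hamilton.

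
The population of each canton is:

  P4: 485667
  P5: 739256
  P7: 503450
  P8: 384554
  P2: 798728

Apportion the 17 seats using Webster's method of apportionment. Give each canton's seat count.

Standard divisor 2911655/17 ≈ 171273.824; standard quotas: P4 2.836, P5 4.316, P7 2.939, P8 2.245, P2 4.663.
Rounding to the nearest integer gives P4 3, P5 4, P7 3, P8 2, P2 5 — total 17, matching the house size, so no adjustment is needed.

P4=3, P5=4, P7=3, P8=2, P2=5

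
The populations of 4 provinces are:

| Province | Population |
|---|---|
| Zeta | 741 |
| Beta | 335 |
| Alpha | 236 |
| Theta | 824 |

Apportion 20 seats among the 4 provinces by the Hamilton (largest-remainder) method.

Zeta: 7, Beta: 3, Alpha: 2, Theta: 8

Total 2136; standard divisor 2136/20 ≈ 106.8.
Standard quotas: Zeta 6.938, Beta 3.137, Alpha 2.210, Theta 7.715.
Lower quotas: Zeta 6, Beta 3, Alpha 2, Theta 7 (sum 18, leaving 2 seats).
Remainders in descending order: Zeta 0.938, Theta 0.715, Alpha 0.210, Beta 0.137.
The surplus seats go to Zeta, Theta.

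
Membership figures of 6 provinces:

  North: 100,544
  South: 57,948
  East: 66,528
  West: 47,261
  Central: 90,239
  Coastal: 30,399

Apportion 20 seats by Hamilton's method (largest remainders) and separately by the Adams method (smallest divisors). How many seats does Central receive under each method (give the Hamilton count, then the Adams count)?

Hamilton: North 5, South 3, East 3, West 2, Central 5, Coastal 2.
Adams: North 5, South 3, East 3, West 3, Central 4, Coastal 2.
Central gets 5 under Hamilton and 4 under Adams.

5 and 4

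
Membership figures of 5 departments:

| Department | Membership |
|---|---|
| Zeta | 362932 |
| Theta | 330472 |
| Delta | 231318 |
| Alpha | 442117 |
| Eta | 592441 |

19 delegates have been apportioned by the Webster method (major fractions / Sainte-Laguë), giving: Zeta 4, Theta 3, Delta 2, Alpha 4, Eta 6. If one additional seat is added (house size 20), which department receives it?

Alpha

Priority for the next seat is population ÷ (current seats + 0.5).
Priorities: Zeta 80651.556, Theta 94420.571, Delta 92527.200, Alpha 98248.222, Eta 91144.769.
Highest priority: Alpha.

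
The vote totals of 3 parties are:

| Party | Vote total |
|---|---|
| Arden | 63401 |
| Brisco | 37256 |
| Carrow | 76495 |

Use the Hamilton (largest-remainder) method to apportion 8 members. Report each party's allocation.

Total 177152; standard divisor 177152/8 = 22144.
Standard quotas: Arden 2.8631, Brisco 1.6824, Carrow 3.4544.
Lower quotas: Arden 2, Brisco 1, Carrow 3 (sum 6, leaving 2 seats).
Remainders in descending order: Arden 0.8631, Brisco 0.6824, Carrow 0.4544.
The surplus seats go to Arden, Brisco.

Arden 3; Brisco 2; Carrow 3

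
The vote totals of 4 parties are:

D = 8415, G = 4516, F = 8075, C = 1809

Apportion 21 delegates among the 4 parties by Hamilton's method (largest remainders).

D=8, G=4, F=7, C=2

Total 22815; standard divisor 22815/21 ≈ 1086.429.
Standard quotas: D 7.7456, G 4.1567, F 7.4326, C 1.6651.
Lower quotas: D 7, G 4, F 7, C 1 (sum 19, leaving 2 seats).
Remainders in descending order: D 0.7456, C 0.6651, F 0.4326, G 0.1567.
Largest remainders: D, C receive the extra seats.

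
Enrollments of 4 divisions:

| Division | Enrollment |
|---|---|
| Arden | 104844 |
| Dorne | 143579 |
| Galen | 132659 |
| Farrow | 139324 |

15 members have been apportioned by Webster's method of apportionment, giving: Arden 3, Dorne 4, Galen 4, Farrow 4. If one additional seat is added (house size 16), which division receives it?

Dorne

Priority for the next seat is population ÷ (current seats + 0.5).
Priorities: Arden 29955.429, Dorne 31906.444, Galen 29479.778, Farrow 30960.889.
Highest priority: Dorne.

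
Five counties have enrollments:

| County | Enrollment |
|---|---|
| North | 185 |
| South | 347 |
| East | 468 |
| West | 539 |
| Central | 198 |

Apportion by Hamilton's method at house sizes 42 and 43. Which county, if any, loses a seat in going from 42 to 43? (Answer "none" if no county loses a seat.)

At 42 seats: North 5, South 8, East 11, West 13, Central 5.
At 43 seats: North 4, South 9, East 12, West 13, Central 5.
North drops from 5 to 4.

North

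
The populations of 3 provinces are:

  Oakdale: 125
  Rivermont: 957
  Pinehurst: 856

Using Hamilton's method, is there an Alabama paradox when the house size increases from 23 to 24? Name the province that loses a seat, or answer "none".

At 23 seats: Oakdale 2, Rivermont 11, Pinehurst 10.
At 24 seats: Oakdale 1, Rivermont 12, Pinehurst 11.
Oakdale drops from 2 to 1.

Oakdale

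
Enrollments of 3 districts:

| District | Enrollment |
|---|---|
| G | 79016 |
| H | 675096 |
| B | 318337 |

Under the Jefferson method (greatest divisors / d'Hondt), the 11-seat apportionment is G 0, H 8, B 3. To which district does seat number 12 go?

B

Priority for the next seat is population ÷ (current seats + 1).
Priorities: G 79016.000, H 75010.667, B 79584.250.
Highest priority: B.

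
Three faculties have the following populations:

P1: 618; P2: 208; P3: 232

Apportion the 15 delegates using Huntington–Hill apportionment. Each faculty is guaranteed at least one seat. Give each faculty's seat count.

P1 9, P2 3, P3 3

With divisor 70: modified quotas P1 8.829, P2 2.971, P3 3.314.
Geometric-mean thresholds: P1 √(8·9)=8.485, P2 √(2·3)=2.449, P3 √(3·4)=3.464.
Each quota rounded against its threshold gives P1 9, P2 3, P3 3 (total 15).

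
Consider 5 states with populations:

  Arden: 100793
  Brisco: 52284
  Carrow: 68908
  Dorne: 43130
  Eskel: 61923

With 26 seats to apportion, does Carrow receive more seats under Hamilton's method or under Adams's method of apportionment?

Hamilton: Arden 8, Brisco 4, Carrow 6, Dorne 3, Eskel 5.
Adams: Arden 8, Brisco 4, Carrow 5, Dorne 4, Eskel 5.
Carrow gets 6 under Hamilton and 5 under Adams.

Hamilton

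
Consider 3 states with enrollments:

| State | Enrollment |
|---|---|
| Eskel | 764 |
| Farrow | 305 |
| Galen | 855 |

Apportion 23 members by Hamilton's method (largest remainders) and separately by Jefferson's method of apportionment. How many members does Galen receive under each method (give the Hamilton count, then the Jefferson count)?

Hamilton: Eskel 9, Farrow 4, Galen 10.
Jefferson: Eskel 9, Farrow 3, Galen 11.
Galen gets 10 under Hamilton and 11 under Jefferson.

10 and 11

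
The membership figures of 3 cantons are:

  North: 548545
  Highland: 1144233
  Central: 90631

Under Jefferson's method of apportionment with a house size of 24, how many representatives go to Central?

1

Standard divisor 1783409/24 ≈ 74308.708; standard quotas: North 7.382, Highland 15.398, Central 1.220.
Rounding down gives 7, 15, 1 = 23 seats, so the divisor must be adjusted.
With modified divisor 70000: modified quotas North 7.836, Highland 16.346, Central 1.295.
Rounding down: North 7, Highland 16, Central 1 (total 24).
Central receives 1.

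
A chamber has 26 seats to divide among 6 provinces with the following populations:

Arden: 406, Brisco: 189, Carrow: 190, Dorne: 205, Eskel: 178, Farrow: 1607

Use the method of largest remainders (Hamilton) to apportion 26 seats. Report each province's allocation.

Arden=4; Brisco=2; Carrow=2; Dorne=2; Eskel=1; Farrow=15

The standard divisor is 2775/26 ≈ 106.731.
Standard quotas: Arden 3.804, Brisco 1.771, Carrow 1.780, Dorne 1.921, Eskel 1.668, Farrow 15.057.
Lower quotas: Arden 3, Brisco 1, Carrow 1, Dorne 1, Eskel 1, Farrow 15 (sum 22, leaving 4 seats).
Remainders in descending order: Dorne 0.921, Arden 0.804, Carrow 0.780, Brisco 0.771, Eskel 0.668, Farrow 0.057.
The surplus seats go to Dorne, Arden, Carrow, Brisco.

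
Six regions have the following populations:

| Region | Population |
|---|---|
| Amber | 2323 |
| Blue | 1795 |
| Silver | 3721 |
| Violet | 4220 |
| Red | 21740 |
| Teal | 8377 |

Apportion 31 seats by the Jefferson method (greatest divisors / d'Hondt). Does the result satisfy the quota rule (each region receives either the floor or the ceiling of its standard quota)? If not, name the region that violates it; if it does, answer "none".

Red

Standard quotas: Amber 1.707, Blue 1.319, Silver 2.735, Violet 3.102, Red 15.979, Teal 6.157.
Jefferson allocation: Amber 1, Blue 1, Silver 3, Violet 3, Red 17, Teal 6.
Red has quota 15.979 (lower 15, upper 16) but receives 17 — outside the quota interval.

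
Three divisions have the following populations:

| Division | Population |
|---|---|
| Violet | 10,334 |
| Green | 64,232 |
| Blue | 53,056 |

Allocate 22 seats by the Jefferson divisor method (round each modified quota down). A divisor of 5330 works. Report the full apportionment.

Violet 1, Green 12, Blue 9

With modified divisor 5330: modified quotas Violet 1.939, Green 12.051, Blue 9.954.
Rounding down: Violet 1, Green 12, Blue 9 (total 22).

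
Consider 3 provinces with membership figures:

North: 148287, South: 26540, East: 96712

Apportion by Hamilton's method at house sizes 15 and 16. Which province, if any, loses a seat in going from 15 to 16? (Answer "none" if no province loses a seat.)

At 15 seats: North 8, South 2, East 5.
At 16 seats: North 9, South 1, East 6.
South drops from 2 to 1.

South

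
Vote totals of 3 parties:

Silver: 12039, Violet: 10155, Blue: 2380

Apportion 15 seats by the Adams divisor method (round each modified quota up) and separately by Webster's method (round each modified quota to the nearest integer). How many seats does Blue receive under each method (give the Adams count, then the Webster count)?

2 and 1

Adams: Silver 7, Violet 6, Blue 2.
Webster: Silver 8, Violet 6, Blue 1.
Blue gets 2 under Adams and 1 under Webster.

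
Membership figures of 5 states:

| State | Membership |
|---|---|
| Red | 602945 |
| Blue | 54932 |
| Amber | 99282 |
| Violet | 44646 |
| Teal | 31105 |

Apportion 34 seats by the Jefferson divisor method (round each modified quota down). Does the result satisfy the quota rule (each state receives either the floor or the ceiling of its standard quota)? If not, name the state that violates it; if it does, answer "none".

Red

Standard quotas: Red 24.613, Blue 2.242, Amber 4.053, Violet 1.822, Teal 1.270.
Jefferson allocation: Red 26, Blue 2, Amber 4, Violet 1, Teal 1.
Red has quota 24.613 (lower 24, upper 25) but receives 26 — outside the quota interval.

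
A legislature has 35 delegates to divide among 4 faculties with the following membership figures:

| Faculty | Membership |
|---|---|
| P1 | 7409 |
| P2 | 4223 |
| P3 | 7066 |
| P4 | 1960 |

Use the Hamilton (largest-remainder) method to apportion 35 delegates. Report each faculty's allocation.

Standard divisor: 20658 ÷ 35 ≈ 590.229.
Standard quotas: P1 12.5528, P2 7.1549, P3 11.9716, P4 3.3207.
Lower quotas: P1 12, P2 7, P3 11, P4 3 (sum 33, leaving 2 seats).
Remainders in descending order: P3 0.9716, P1 0.5528, P4 0.3207, P2 0.1549.
The surplus seats go to P3, P1.

P1 13, P2 7, P3 12, P4 3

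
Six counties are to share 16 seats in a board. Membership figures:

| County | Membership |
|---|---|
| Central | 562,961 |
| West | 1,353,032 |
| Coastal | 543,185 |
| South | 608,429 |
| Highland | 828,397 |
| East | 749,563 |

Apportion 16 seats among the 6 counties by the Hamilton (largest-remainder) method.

Central: 2; West: 5; Coastal: 2; South: 2; Highland: 3; East: 2

Total 4645567; standard divisor 4645567/16 ≈ 290347.938.
Standard quotas: Central 1.9389, West 4.6600, Coastal 1.8708, South 2.0955, Highland 2.8531, East 2.5816.
Lower quotas: Central 1, West 4, Coastal 1, South 2, Highland 2, East 2 (sum 12, leaving 4 seats).
Remainders in descending order: Central 0.9389, Coastal 0.8708, Highland 0.8531, West 0.6600, East 0.5816, South 0.0955.
The surplus seats go to Central, Coastal, Highland, West.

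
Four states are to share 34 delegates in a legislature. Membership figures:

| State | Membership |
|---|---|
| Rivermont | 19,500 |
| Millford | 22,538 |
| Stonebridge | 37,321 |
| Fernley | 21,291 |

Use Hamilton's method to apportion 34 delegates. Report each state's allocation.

Rivermont: 6; Millford: 8; Stonebridge: 13; Fernley: 7

The standard divisor is 100650/34 ≈ 2960.294.
Standard quotas: Rivermont 6.5872, Millford 7.6134, Stonebridge 12.6072, Fernley 7.1922.
Lower quotas: Rivermont 6, Millford 7, Stonebridge 12, Fernley 7 (sum 32, leaving 2 seats).
Remainders in descending order: Millford 0.6134, Stonebridge 0.6072, Rivermont 0.5872, Fernley 0.1922.
Largest remainders: Millford, Stonebridge receive the extra seats.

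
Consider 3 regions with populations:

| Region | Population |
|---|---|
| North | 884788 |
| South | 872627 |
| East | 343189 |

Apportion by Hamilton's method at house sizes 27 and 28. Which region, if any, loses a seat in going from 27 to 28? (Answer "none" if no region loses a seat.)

East

At 27 seats: North 11, South 11, East 5.
At 28 seats: North 12, South 12, East 4.
East drops from 5 to 4.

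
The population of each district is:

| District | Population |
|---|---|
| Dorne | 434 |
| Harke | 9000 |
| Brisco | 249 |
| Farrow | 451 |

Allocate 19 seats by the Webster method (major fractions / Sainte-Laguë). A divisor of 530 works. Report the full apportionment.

Dorne: 1; Harke: 17; Brisco: 0; Farrow: 1

With modified divisor 530: modified quotas Dorne 0.819, Harke 16.981, Brisco 0.470, Farrow 0.851.
Rounding to the nearest integer: Dorne 1, Harke 17, Brisco 0, Farrow 1 (total 19).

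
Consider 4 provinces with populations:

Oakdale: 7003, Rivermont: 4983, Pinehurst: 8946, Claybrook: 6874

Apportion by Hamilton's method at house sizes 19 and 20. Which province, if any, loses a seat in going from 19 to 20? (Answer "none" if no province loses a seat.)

At 19 seats: Oakdale 5, Rivermont 3, Pinehurst 6, Claybrook 5.
At 20 seats: Oakdale 5, Rivermont 4, Pinehurst 6, Claybrook 5.
No province's allocation decreased.

none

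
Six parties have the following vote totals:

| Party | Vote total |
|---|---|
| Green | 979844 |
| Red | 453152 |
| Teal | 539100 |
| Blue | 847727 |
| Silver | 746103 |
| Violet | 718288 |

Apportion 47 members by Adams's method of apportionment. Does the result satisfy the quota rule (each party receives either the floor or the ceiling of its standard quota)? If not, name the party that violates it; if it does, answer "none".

Standard quotas: Green 10.749, Red 4.971, Teal 5.914, Blue 9.300, Silver 8.185, Violet 7.880.
Adams allocation: Green 11, Red 5, Teal 6, Blue 9, Silver 8, Violet 8.
Every allocation lies between the lower and upper quota.

none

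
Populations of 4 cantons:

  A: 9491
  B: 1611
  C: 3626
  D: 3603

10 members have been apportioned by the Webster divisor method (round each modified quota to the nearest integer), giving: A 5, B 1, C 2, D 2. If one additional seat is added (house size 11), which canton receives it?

Priority for the next seat is population ÷ (current seats + 0.5).
Priorities: A 1725.636, B 1074.000, C 1450.400, D 1441.200.
Highest priority: A.

A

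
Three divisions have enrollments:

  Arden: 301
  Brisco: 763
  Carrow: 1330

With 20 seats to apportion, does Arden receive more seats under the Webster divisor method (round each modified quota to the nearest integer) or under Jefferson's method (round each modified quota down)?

Webster

Webster: Arden 3, Brisco 6, Carrow 11.
Jefferson: Arden 2, Brisco 6, Carrow 12.
Arden gets 3 under Webster and 2 under Jefferson.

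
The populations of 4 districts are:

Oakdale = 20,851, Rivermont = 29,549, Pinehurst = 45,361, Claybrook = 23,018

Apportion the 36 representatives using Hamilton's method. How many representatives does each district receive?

Oakdale 6, Rivermont 9, Pinehurst 14, Claybrook 7

Total 118779; standard divisor 118779/36 ≈ 3299.417.
Standard quotas: Oakdale 6.3196, Rivermont 8.9558, Pinehurst 13.7482, Claybrook 6.9764.
Lower quotas: Oakdale 6, Rivermont 8, Pinehurst 13, Claybrook 6 (sum 33, leaving 3 seats).
Remainders in descending order: Claybrook 0.9764, Rivermont 0.9558, Pinehurst 0.7482, Oakdale 0.3196.
The surplus seats go to Claybrook, Rivermont, Pinehurst.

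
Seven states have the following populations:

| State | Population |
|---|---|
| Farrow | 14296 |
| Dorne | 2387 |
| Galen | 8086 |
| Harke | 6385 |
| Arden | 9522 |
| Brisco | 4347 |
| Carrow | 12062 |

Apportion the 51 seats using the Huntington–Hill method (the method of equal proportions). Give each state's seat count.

Farrow 13; Dorne 2; Galen 7; Harke 6; Arden 8; Brisco 4; Carrow 11

With divisor 1133: modified quotas Farrow 12.618, Dorne 2.107, Galen 7.137, Harke 5.635, Arden 8.404, Brisco 3.837, Carrow 10.646.
Geometric-mean thresholds: Farrow √(12·13)=12.490, Dorne √(2·3)=2.449, Galen √(7·8)=7.483, Harke √(5·6)=5.477, Arden √(8·9)=8.485, Brisco √(3·4)=3.464, Carrow √(10·11)=10.488.
Each quota rounded against its threshold gives Farrow 13, Dorne 2, Galen 7, Harke 6, Arden 8, Brisco 4, Carrow 11 (total 51).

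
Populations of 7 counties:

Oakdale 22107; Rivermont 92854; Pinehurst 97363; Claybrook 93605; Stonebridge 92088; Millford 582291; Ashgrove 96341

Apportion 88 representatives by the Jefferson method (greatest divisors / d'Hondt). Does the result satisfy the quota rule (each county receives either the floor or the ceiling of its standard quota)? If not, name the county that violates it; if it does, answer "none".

Standard quotas: Oakdale 1.807, Rivermont 7.589, Pinehurst 7.958, Claybrook 7.651, Stonebridge 7.527, Millford 47.594, Ashgrove 7.874.
Jefferson allocation: Oakdale 1, Rivermont 7, Pinehurst 8, Claybrook 8, Stonebridge 7, Millford 49, Ashgrove 8.
Millford has quota 47.594 (lower 47, upper 48) but receives 49 — outside the quota interval.

Millford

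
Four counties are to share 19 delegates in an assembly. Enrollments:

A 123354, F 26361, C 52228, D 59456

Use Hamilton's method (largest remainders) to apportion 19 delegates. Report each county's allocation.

A: 9, F: 2, C: 4, D: 4

Standard divisor: 261399 ÷ 19 ≈ 13757.842.
Standard quotas: A 8.9661, F 1.9161, C 3.7962, D 4.3216.
Lower quotas: A 8, F 1, C 3, D 4 (sum 16, leaving 3 seats).
Remainders in descending order: A 0.9661, F 0.9161, C 0.7962, D 0.3216.
The surplus seats go to A, F, C.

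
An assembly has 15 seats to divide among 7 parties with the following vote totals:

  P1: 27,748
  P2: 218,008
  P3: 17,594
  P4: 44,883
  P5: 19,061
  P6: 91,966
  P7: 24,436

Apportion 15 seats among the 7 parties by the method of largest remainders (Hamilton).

Total 443696; standard divisor 443696/15 ≈ 29579.733.
Standard quotas: P1 0.9381, P2 7.3702, P3 0.5948, P4 1.5174, P5 0.6444, P6 3.1091, P7 0.8261.
Lower quotas: P1 0, P2 7, P3 0, P4 1, P5 0, P6 3, P7 0 (sum 11, leaving 4 seats).
Remainders in descending order: P1 0.9381, P7 0.8261, P5 0.6444, P3 0.5948, P4 0.5174, P2 0.3702, P6 0.1091.
The surplus seats go to P1, P7, P5, P3.

P1: 1, P2: 7, P3: 1, P4: 1, P5: 1, P6: 3, P7: 1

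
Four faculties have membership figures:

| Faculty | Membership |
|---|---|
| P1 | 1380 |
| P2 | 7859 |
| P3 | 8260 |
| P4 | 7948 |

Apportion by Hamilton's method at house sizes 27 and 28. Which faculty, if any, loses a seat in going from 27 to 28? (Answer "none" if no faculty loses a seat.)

At 27 seats: P1 2, P2 8, P3 9, P4 8.
At 28 seats: P1 1, P2 9, P3 9, P4 9.
P1 drops from 2 to 1.

P1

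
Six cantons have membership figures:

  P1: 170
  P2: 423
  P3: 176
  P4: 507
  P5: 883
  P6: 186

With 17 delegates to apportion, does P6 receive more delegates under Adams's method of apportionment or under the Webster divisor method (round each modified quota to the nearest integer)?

Adams: P1 1, P2 3, P3 2, P4 3, P5 6, P6 2.
Webster: P1 1, P2 3, P3 1, P4 4, P5 7, P6 1.
P6 gets 2 under Adams and 1 under Webster.

Adams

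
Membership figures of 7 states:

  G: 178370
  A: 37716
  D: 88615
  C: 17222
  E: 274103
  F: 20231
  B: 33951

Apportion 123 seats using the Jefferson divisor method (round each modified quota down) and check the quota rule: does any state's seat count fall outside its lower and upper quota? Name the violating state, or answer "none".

E

Standard quotas: G 33.742, A 7.135, D 16.763, C 3.258, E 51.852, F 3.827, B 6.423.
Jefferson allocation: G 34, A 7, D 17, C 3, E 53, F 3, B 6.
E has quota 51.852 (lower 51, upper 52) but receives 53 — outside the quota interval.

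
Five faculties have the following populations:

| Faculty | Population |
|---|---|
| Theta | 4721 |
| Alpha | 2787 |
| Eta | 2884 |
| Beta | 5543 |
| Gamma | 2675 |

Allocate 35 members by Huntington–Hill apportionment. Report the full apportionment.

Theta=9; Alpha=5; Eta=5; Beta=11; Gamma=5

With divisor 528: modified quotas Theta 8.941, Alpha 5.278, Eta 5.462, Beta 10.498, Gamma 5.066.
Geometric-mean thresholds: Theta √(8·9)=8.485, Alpha √(5·6)=5.477, Eta √(5·6)=5.477, Beta √(10·11)=10.488, Gamma √(5·6)=5.477.
Each quota rounded against its threshold gives Theta 9, Alpha 5, Eta 5, Beta 11, Gamma 5 (total 35).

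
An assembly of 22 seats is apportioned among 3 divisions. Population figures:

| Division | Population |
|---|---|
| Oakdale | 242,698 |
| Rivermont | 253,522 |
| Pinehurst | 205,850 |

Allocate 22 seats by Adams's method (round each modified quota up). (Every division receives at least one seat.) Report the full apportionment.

Standard divisor 702070/22 ≈ 31912.273; standard quotas: Oakdale 7.605, Rivermont 7.944, Pinehurst 6.450.
Rounding up gives 8, 8, 7 = 23 seats, so the divisor must be adjusted.
With modified divisor 34500: modified quotas Oakdale 7.035, Rivermont 7.348, Pinehurst 5.967.
Rounding up: Oakdale 8, Rivermont 8, Pinehurst 6 (total 22).

Oakdale 8, Rivermont 8, Pinehurst 6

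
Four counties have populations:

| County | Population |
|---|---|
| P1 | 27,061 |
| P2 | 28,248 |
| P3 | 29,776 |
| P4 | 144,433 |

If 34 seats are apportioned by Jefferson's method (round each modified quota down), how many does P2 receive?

4

Standard divisor 229518/34 ≈ 6750.529; standard quotas: P1 4.009, P2 4.185, P3 4.411, P4 21.396.
Rounding down gives 4, 4, 4, 21 = 33 seats, so the divisor must be adjusted.
With modified divisor 6400: modified quotas P1 4.228, P2 4.414, P3 4.652, P4 22.568.
Rounding down: P1 4, P2 4, P3 4, P4 22 (total 34).
P2 receives 4.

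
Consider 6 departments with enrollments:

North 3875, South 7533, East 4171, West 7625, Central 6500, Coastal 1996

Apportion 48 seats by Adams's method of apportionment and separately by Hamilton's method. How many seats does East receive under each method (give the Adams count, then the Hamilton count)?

7 and 6

Adams: North 6, South 11, East 7, West 11, Central 10, Coastal 3.
Hamilton: North 6, South 11, East 6, West 12, Central 10, Coastal 3.
East gets 7 under Adams and 6 under Hamilton.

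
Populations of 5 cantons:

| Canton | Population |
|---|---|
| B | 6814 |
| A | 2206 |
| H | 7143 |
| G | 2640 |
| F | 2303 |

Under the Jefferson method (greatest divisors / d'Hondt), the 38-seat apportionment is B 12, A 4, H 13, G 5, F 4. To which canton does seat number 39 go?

Priority for the next seat is population ÷ (current seats + 1).
Priorities: B 524.154, A 441.200, H 510.214, G 440.000, F 460.600.
Highest priority: B.

B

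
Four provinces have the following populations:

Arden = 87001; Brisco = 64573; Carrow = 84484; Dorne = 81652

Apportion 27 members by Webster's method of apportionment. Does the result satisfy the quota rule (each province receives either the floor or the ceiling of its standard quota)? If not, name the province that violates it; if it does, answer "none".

none

Standard quotas: Arden 7.394, Brisco 5.488, Carrow 7.180, Dorne 6.939.
Webster allocation: Arden 7, Brisco 6, Carrow 7, Dorne 7.
Every allocation lies between the lower and upper quota.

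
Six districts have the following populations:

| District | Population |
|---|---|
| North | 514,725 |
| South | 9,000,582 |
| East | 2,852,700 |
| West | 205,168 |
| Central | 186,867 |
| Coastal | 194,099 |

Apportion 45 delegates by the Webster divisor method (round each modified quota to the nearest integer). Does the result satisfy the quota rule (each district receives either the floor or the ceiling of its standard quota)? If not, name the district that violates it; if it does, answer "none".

Standard quotas: North 1.788, South 31.266, East 9.910, West 0.713, Central 0.649, Coastal 0.674.
Webster allocation: North 2, South 30, East 10, West 1, Central 1, Coastal 1.
South has quota 31.266 (lower 31, upper 32) but receives 30 — outside the quota interval.

South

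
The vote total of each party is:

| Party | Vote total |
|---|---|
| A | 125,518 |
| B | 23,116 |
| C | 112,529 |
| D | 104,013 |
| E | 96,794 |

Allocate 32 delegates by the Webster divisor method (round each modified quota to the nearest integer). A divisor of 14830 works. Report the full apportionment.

With modified divisor 14830: modified quotas A 8.464, B 1.559, C 7.588, D 7.014, E 6.527.
Rounding to the nearest integer: A 8, B 2, C 8, D 7, E 7 (total 32).

A=8; B=2; C=8; D=7; E=7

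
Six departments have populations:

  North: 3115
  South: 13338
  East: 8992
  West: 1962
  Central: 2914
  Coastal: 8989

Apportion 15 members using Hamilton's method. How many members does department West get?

The standard divisor is 39310/15 ≈ 2620.667.
Standard quotas: North 1.1886, South 5.0895, East 3.4312, West 0.7487, Central 1.1119, Coastal 3.4300.
Lower quotas: North 1, South 5, East 3, West 0, Central 1, Coastal 3 (sum 13, leaving 2 seats).
Remainders in descending order: West 0.7487, East 0.4312, Coastal 0.4300, North 0.1886, Central 0.1119, South 0.0895.
Largest remainders: West, East receive the extra seats.
West receives 1.

1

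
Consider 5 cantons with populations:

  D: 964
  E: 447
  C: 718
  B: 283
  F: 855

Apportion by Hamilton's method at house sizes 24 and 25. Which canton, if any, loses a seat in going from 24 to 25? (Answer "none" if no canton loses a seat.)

At 24 seats: D 7, E 4, C 5, B 2, F 6.
At 25 seats: D 7, E 3, C 6, B 2, F 7.
E drops from 4 to 3.

E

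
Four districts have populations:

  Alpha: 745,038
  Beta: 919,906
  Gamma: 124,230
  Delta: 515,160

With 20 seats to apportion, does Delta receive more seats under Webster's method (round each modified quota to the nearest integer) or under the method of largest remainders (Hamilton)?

Hamilton

Webster: Alpha 7, Beta 8, Gamma 1, Delta 4.
Hamilton: Alpha 6, Beta 8, Gamma 1, Delta 5.
Delta gets 4 under Webster and 5 under Hamilton.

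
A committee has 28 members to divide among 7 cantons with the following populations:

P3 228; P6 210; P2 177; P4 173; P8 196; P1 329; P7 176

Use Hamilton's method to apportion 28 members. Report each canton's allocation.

Total 1489; standard divisor 1489/28 ≈ 53.179.
Standard quotas: P3 4.287, P6 3.949, P2 3.328, P4 3.253, P8 3.686, P1 6.187, P7 3.310.
Lower quotas: P3 4, P6 3, P2 3, P4 3, P8 3, P1 6, P7 3 (sum 25, leaving 3 seats).
Remainders in descending order: P6 0.949, P8 0.686, P2 0.328, P7 0.310, P3 0.287, P4 0.253, P1 0.187.
Largest remainders: P6, P8, P2 receive the extra seats.

P3 4, P6 4, P2 4, P4 3, P8 4, P1 6, P7 3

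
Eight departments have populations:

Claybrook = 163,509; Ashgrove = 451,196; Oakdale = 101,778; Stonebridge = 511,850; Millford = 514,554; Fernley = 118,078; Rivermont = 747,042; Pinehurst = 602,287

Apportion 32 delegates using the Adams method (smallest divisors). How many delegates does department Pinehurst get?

Standard divisor 3210294/32 ≈ 100321.688; standard quotas: Claybrook 1.630, Ashgrove 4.497, Oakdale 1.015, Stonebridge 5.102, Millford 5.129, Fernley 1.177, Rivermont 7.446, Pinehurst 6.004.
Rounding up gives 2, 5, 2, 6, 6, 2, 8, 7 = 38 seats, so the divisor must be adjusted.
With modified divisor 115400: modified quotas Claybrook 1.417, Ashgrove 3.910, Oakdale 0.882, Stonebridge 4.435, Millford 4.459, Fernley 1.023, Rivermont 6.474, Pinehurst 5.219.
Rounding up: Claybrook 2, Ashgrove 4, Oakdale 1, Stonebridge 5, Millford 5, Fernley 2, Rivermont 7, Pinehurst 6 (total 32).
Pinehurst receives 6.

6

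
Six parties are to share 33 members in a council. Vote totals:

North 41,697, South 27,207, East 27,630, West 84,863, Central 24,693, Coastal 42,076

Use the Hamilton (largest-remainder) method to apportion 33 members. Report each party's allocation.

Total 248166; standard divisor 248166/33 ≈ 7520.182.
Standard quotas: North 5.5447, South 3.6179, East 3.6741, West 11.2847, Central 3.2836, Coastal 5.5951.
Lower quotas: North 5, South 3, East 3, West 11, Central 3, Coastal 5 (sum 30, leaving 3 seats).
Remainders in descending order: East 0.6741, South 0.6179, Coastal 0.5951, North 0.5447, West 0.2847, Central 0.2836.
Largest remainders: East, South, Coastal receive the extra seats.

North=5, South=4, East=4, West=11, Central=3, Coastal=6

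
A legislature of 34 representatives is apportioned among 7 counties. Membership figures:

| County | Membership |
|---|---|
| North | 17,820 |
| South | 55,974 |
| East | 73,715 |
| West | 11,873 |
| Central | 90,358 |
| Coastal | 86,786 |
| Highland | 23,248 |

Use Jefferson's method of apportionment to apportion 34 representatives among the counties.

North 1, South 5, East 7, West 1, Central 9, Coastal 9, Highland 2

Standard divisor 359774/34 ≈ 10581.588; standard quotas: North 1.684, South 5.290, East 6.966, West 1.122, Central 8.539, Coastal 8.202, Highland 2.197.
Rounding down gives 1, 5, 6, 1, 8, 8, 2 = 31 seats, so the divisor must be adjusted.
With modified divisor 9500: modified quotas North 1.876, South 5.892, East 7.759, West 1.250, Central 9.511, Coastal 9.135, Highland 2.447.
Rounding down: North 1, South 5, East 7, West 1, Central 9, Coastal 9, Highland 2 (total 34).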